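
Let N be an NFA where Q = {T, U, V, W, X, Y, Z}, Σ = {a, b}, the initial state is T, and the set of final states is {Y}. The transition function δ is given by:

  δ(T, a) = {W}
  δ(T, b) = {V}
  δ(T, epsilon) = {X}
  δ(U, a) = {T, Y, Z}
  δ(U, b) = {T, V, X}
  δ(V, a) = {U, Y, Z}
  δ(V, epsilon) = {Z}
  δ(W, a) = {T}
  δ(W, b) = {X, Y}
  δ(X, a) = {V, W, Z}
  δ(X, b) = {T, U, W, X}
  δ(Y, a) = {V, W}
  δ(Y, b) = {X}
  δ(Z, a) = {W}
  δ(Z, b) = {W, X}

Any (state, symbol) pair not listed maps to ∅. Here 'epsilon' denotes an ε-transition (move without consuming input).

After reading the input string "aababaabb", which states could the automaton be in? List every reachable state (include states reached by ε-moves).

{T, U, V, W, X, Y, Z}

Start: ε-closure({T}) = {T, X}.
Read 'a': T→{W}, X→{V, W, Z}; now {V, W, Z}.
Read 'a': V→{U, Y, Z}, W→{T}, Z→{W}; union {T, U, W, Y, Z}; ε-closure = {T, U, W, X, Y, Z}.
Read 'b': T→{V}, U→{T, V, X}, W→{X, Y}, X→{T, U, W, X}, Y→{X}, Z→{W, X}; union {T, U, V, W, X, Y}; ε-closure = {T, U, V, W, X, Y, Z}.
Read 'a': T→{W}, U→{T, Y, Z}, V→{U, Y, Z}, W→{T}, X→{V, W, Z}, Y→{V, W}, Z→{W}; union {T, U, V, W, Y, Z}; ε-closure = {T, U, V, W, X, Y, Z}.
Read 'b': T→{V}, U→{T, V, X}, V→∅, W→{X, Y}, X→{T, U, W, X}, Y→{X}, Z→{W, X}; union {T, U, V, W, X, Y}; ε-closure = {T, U, V, W, X, Y, Z}.
Read 'a': T→{W}, U→{T, Y, Z}, V→{U, Y, Z}, W→{T}, X→{V, W, Z}, Y→{V, W}, Z→{W}; union {T, U, V, W, Y, Z}; ε-closure = {T, U, V, W, X, Y, Z}.
Read 'a': T→{W}, U→{T, Y, Z}, V→{U, Y, Z}, W→{T}, X→{V, W, Z}, Y→{V, W}, Z→{W}; union {T, U, V, W, Y, Z}; ε-closure = {T, U, V, W, X, Y, Z}.
Read 'b': T→{V}, U→{T, V, X}, V→∅, W→{X, Y}, X→{T, U, W, X}, Y→{X}, Z→{W, X}; union {T, U, V, W, X, Y}; ε-closure = {T, U, V, W, X, Y, Z}.
Read 'b': T→{V}, U→{T, V, X}, V→∅, W→{X, Y}, X→{T, U, W, X}, Y→{X}, Z→{W, X}; union {T, U, V, W, X, Y}; ε-closure = {T, U, V, W, X, Y, Z}.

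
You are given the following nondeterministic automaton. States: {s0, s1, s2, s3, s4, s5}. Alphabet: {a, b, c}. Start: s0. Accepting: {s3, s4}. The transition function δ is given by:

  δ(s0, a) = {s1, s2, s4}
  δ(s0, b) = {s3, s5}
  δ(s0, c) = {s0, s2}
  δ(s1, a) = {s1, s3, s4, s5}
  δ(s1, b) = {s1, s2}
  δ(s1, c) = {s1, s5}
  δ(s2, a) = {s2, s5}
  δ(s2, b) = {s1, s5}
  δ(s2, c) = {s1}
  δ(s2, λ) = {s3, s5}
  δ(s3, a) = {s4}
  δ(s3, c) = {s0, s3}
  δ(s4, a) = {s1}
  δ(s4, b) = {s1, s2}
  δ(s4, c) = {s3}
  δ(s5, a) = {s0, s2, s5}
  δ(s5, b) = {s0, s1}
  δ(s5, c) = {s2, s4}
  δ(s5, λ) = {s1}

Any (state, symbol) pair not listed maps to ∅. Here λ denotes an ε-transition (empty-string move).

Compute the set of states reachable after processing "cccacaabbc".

Start in {s0}.
Read 'c': {s0} → {s0, s1, s2, s3, s5}.
Read 'c': {s0, s1, s2, s3, s5} → {s0, s1, s2, s3, s4, s5}.
Read 'c': {s0, s1, s2, s3, s4, s5} → {s0, s1, s2, s3, s4, s5}.
Read 'a': {s0, s1, s2, s3, s4, s5} → {s0, s1, s2, s3, s4, s5}.
Read 'c': {s0, s1, s2, s3, s4, s5} → {s0, s1, s2, s3, s4, s5}.
Read 'a': {s0, s1, s2, s3, s4, s5} → {s0, s1, s2, s3, s4, s5}.
Read 'a': {s0, s1, s2, s3, s4, s5} → {s0, s1, s2, s3, s4, s5}.
Read 'b': {s0, s1, s2, s3, s4, s5} → {s0, s1, s2, s3, s5}.
Read 'b': {s0, s1, s2, s3, s5} → {s0, s1, s2, s3, s5}.
Read 'c': {s0, s1, s2, s3, s5} → {s0, s1, s2, s3, s4, s5}.

{s0, s1, s2, s3, s4, s5}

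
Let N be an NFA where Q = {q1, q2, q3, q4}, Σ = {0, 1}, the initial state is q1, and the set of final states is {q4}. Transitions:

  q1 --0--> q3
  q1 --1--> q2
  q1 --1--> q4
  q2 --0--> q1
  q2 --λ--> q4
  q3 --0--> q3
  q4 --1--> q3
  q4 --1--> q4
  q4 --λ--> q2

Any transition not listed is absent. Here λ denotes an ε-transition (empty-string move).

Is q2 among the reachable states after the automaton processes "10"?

Start in {q1}.
Read '1': {q1} → {q2, q4}.
Read '0': {q2, q4} → {q1}.
State q2 is not in {q1}.

No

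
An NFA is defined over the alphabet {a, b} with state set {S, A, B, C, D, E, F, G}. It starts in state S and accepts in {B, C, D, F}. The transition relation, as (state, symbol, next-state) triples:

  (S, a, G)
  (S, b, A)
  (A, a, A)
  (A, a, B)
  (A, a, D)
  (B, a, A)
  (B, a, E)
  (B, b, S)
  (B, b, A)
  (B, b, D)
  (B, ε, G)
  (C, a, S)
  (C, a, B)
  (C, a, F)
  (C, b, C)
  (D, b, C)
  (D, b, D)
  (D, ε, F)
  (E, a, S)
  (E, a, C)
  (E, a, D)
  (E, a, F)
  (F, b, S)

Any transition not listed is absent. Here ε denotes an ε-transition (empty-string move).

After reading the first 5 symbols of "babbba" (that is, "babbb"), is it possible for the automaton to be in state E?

No

Start in {S}.
Read 'b': S→{A}; now {A}.
Read 'a': A→{A, B, D}; union {A, B, D}; ε-closure = {A, B, D, F, G}.
Read 'b': A→∅, B→{S, A, D}, D→{C, D}, F→{S}, G→∅; union {S, A, C, D}; ε-closure = {S, A, C, D, F}.
Read 'b': S→{A}, A→∅, C→{C}, D→{C, D}, F→{S}; union {S, A, C, D}; ε-closure = {S, A, C, D, F}.
Read 'b': S→{A}, A→∅, C→{C}, D→{C, D}, F→{S}; union {S, A, C, D}; ε-closure = {S, A, C, D, F}.
State E is not in {S, A, C, D, F}.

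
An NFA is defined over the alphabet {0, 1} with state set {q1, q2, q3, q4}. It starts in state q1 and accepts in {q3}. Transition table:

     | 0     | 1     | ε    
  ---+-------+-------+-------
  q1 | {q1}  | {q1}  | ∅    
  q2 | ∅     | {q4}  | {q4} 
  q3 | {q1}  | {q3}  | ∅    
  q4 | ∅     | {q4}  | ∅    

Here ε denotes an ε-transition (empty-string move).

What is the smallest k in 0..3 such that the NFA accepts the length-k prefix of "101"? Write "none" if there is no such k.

none

Start in {q1}.
Read '1': {q1} → {q1}.
Read '0': {q1} → {q1}.
Read '1': {q1} → {q1}.
No reachable set along the way intersects F.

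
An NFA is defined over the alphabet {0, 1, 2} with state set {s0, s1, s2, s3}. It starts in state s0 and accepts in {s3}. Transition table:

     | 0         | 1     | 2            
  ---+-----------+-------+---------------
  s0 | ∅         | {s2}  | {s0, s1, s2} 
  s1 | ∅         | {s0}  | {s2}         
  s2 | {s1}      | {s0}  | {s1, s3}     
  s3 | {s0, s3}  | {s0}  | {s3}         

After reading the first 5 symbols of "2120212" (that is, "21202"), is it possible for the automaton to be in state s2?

Start in {s0}.
Read '2': s0→{s0, s1, s2}; now {s0, s1, s2}.
Read '1': s0→{s2}, s1→{s0}, s2→{s0}; now {s0, s2}.
Read '2': s0→{s0, s1, s2}, s2→{s1, s3}; now {s0, s1, s2, s3}.
Read '0': s0→∅, s1→∅, s2→{s1}, s3→{s0, s3}; now {s0, s1, s3}.
Read '2': s0→{s0, s1, s2}, s1→{s2}, s3→{s3}; now {s0, s1, s2, s3}.
State s2 is in {s0, s1, s2, s3}.

Yes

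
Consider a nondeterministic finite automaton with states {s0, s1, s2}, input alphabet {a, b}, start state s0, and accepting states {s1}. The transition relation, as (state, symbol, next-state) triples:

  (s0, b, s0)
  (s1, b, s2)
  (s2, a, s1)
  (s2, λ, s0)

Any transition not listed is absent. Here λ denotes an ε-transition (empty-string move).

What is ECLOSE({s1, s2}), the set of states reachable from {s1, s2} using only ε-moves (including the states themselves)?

{s0, s1, s2}

Begin with {s1, s2}.
ε-move s2 → s0; add s0.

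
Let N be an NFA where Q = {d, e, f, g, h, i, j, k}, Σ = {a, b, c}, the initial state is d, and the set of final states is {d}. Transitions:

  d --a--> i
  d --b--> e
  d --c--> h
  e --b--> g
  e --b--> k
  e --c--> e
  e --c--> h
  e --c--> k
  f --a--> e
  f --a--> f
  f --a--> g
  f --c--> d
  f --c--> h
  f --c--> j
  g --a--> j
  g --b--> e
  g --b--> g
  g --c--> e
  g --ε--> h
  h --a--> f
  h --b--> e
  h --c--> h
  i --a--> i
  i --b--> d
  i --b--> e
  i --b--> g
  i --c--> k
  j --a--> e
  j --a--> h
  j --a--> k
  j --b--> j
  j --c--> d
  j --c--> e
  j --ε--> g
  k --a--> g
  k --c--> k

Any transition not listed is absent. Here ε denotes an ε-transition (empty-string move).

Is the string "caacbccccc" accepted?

Start in {d}.
Read 'c': {d} → {h}.
Read 'a': {h} → {f}.
Read 'a': {f} → {e, f, g, h}.
Read 'c': {e, f, g, h} → {d, e, g, h, j, k}.
Read 'b': {d, e, g, h, j, k} → {e, g, h, j, k}.
Read 'c': {e, g, h, j, k} → {d, e, h, k}.
Read 'c': {d, e, h, k} → {e, h, k}.
Read 'c': {e, h, k} → {e, h, k}.
Read 'c': {e, h, k} → {e, h, k}.
Read 'c': {e, h, k} → {e, h, k}.
The final set {e, h, k} contains no accepting state.

No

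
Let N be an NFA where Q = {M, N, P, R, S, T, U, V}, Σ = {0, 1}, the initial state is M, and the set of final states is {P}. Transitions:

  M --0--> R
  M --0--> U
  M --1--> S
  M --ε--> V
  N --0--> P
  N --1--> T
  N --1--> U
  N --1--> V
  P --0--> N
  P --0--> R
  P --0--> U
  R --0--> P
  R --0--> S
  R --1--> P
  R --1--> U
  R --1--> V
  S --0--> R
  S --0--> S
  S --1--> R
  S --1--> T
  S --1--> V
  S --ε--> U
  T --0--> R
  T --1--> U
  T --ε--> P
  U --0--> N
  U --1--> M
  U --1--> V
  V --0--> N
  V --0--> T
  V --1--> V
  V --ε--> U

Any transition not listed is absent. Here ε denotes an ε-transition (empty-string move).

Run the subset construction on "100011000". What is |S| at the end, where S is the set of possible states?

Start: ε-closure({M}) = {M, U, V}.
Read '1': {M, U, V} → {M, S, U, V}.
Read '0': {M, S, U, V} → {N, P, R, S, T, U}.
Read '0': {N, P, R, S, T, U} → {N, P, R, S, U}.
Read '0': {N, P, R, S, U} → {N, P, R, S, U}.
Read '1': {N, P, R, S, U} → {M, P, R, T, U, V}.
Read '1': {M, P, R, T, U, V} → {M, P, S, U, V}.
Read '0': {M, P, S, U, V} → {N, P, R, S, T, U}.
Read '0': {N, P, R, S, T, U} → {N, P, R, S, U}.
Read '0': {N, P, R, S, U} → {N, P, R, S, U}.
That set has 5 states.

5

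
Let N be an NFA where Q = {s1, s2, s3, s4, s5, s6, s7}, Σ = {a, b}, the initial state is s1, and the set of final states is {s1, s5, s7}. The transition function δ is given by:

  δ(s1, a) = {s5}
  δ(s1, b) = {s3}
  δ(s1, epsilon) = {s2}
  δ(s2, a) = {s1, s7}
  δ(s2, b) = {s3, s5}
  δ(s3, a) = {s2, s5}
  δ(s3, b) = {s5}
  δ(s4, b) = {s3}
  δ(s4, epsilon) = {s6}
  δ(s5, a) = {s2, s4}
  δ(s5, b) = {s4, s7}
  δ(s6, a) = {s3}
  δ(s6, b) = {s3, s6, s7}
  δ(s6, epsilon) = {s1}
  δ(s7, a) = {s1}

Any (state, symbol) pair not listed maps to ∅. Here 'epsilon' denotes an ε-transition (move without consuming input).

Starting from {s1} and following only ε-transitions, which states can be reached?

{s1, s2}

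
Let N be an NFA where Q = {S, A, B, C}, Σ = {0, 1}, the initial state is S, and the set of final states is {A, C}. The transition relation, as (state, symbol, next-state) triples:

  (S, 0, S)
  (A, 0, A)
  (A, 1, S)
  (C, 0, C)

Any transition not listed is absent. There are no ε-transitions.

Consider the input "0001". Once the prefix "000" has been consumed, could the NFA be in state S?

Start in {S}.
Read '0': {S} → {S}.
Read '0': {S} → {S}.
Read '0': {S} → {S}.
State S is in {S}.

Yes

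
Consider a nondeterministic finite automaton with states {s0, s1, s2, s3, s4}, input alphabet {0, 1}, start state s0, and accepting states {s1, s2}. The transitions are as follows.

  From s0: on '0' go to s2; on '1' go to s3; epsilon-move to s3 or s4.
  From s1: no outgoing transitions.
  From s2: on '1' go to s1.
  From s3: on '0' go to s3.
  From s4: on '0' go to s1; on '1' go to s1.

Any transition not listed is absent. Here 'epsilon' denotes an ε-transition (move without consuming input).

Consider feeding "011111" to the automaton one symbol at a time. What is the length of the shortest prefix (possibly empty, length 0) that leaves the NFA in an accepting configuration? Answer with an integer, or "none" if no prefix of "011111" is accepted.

Start: ε-closure({s0}) = {s0, s3, s4}.
Read '0': s0→{s2}, s3→{s3}, s4→{s1}; now {s1, s2, s3}.
None of the earlier sets intersect F, but {s1, s2, s3} does.

1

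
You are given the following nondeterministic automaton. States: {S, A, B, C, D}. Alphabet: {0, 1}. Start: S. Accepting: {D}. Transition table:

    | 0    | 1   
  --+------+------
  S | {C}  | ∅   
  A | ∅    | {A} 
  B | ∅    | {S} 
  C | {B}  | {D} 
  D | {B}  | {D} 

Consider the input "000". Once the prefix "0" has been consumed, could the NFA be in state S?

Start in {S}.
Read '0': S→{C}; now {C}.
State S is not in {C}.

No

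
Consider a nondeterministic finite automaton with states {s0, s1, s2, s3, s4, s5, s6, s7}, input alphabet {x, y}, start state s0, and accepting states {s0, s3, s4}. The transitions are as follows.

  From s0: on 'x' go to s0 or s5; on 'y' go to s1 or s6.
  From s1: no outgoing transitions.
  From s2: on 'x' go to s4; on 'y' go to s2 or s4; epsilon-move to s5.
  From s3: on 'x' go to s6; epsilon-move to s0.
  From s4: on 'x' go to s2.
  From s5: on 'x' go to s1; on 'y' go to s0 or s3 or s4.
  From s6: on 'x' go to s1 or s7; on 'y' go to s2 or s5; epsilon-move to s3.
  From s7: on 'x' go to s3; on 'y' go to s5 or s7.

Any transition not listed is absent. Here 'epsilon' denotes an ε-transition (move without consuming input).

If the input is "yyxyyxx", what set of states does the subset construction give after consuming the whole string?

{s0, s1, s2, s3, s4, s5, s6, s7}

Start in {s0}.
Read 'y': s0→{s1, s6}; union {s1, s6}; ε-closure = {s0, s1, s3, s6}.
Read 'y': s0→{s1, s6}, s1→∅, s3→∅, s6→{s2, s5}; union {s1, s2, s5, s6}; ε-closure = {s0, s1, s2, s3, s5, s6}.
Read 'x': s0→{s0, s5}, s1→∅, s2→{s4}, s3→{s6}, s5→{s1}, s6→{s1, s7}; union {s0, s1, s4, s5, s6, s7}; ε-closure = {s0, s1, s3, s4, s5, s6, s7}.
Read 'y': s0→{s1, s6}, s1→∅, s3→∅, s4→∅, s5→{s0, s3, s4}, s6→{s2, s5}, s7→{s5, s7}; now {s0, s1, s2, s3, s4, s5, s6, s7}.
Read 'y': s0→{s1, s6}, s1→∅, s2→{s2, s4}, s3→∅, s4→∅, s5→{s0, s3, s4}, s6→{s2, s5}, s7→{s5, s7}; now {s0, s1, s2, s3, s4, s5, s6, s7}.
Read 'x': s0→{s0, s5}, s1→∅, s2→{s4}, s3→{s6}, s4→{s2}, s5→{s1}, s6→{s1, s7}, s7→{s3}; now {s0, s1, s2, s3, s4, s5, s6, s7}.
Read 'x': s0→{s0, s5}, s1→∅, s2→{s4}, s3→{s6}, s4→{s2}, s5→{s1}, s6→{s1, s7}, s7→{s3}; now {s0, s1, s2, s3, s4, s5, s6, s7}.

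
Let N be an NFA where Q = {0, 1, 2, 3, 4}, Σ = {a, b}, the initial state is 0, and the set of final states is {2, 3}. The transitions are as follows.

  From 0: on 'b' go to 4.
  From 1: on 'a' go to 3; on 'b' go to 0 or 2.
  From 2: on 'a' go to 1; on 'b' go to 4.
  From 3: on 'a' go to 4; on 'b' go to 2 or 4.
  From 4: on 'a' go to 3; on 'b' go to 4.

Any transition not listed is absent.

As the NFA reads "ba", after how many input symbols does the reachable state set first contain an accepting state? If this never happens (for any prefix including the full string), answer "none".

2

Start in {0}.
Read 'b': 0→{4}; now {4}.
Read 'a': 4→{3}; now {3}.
None of the earlier sets intersect F, but {3} does.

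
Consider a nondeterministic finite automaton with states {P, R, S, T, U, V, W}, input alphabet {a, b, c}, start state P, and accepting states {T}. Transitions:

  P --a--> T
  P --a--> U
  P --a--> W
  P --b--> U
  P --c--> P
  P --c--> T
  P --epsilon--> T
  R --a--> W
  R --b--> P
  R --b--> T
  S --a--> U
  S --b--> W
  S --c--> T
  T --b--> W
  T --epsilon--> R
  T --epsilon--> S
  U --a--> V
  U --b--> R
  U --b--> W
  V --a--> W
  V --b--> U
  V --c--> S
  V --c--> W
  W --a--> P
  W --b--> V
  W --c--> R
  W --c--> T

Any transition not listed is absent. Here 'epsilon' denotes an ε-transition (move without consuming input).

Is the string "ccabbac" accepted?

Yes

Start: ε-closure({P}) = {P, R, S, T}.
Read 'c': P→{P, T}, R→∅, S→{T}, T→∅; union {P, T}; ε-closure = {P, R, S, T}.
Read 'c': P→{P, T}, R→∅, S→{T}, T→∅; union {P, T}; ε-closure = {P, R, S, T}.
Read 'a': P→{T, U, W}, R→{W}, S→{U}, T→∅; union {T, U, W}; ε-closure = {R, S, T, U, W}.
Read 'b': R→{P, T}, S→{W}, T→{W}, U→{R, W}, W→{V}; union {P, R, T, V, W}; ε-closure = {P, R, S, T, V, W}.
Read 'b': P→{U}, R→{P, T}, S→{W}, T→{W}, V→{U}, W→{V}; union {P, T, U, V, W}; ε-closure = {P, R, S, T, U, V, W}.
Read 'a': P→{T, U, W}, R→{W}, S→{U}, T→∅, U→{V}, V→{W}, W→{P}; union {P, T, U, V, W}; ε-closure = {P, R, S, T, U, V, W}.
Read 'c': P→{P, T}, R→∅, S→{T}, T→∅, U→∅, V→{S, W}, W→{R, T}; now {P, R, S, T, W}.
The final set {P, R, S, T, W} contains the accepting state T.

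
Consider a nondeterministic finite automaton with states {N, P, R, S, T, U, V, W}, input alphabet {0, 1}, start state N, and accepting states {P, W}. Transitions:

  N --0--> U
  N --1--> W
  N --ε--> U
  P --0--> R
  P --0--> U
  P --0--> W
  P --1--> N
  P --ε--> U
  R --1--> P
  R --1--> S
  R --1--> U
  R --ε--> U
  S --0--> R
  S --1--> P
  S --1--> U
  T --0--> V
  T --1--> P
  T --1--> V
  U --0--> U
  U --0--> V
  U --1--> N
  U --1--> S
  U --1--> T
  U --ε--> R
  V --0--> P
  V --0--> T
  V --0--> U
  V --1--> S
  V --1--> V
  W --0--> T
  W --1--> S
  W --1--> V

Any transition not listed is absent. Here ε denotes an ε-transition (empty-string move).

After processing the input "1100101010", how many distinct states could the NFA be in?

Start: ε-closure({N}) = {N, R, U}.
Read '1': N→{W}, R→{P, S, U}, U→{N, S, T}; union {N, P, S, T, U, W}; ε-closure = {N, P, R, S, T, U, W}.
Read '1': N→{W}, P→{N}, R→{P, S, U}, S→{P, U}, T→{P, V}, U→{N, S, T}, W→{S, V}; union {N, P, S, T, U, V, W}; ε-closure = {N, P, R, S, T, U, V, W}.
Read '0': N→{U}, P→{R, U, W}, R→∅, S→{R}, T→{V}, U→{U, V}, V→{P, T, U}, W→{T}; now {P, R, T, U, V, W}.
Read '0': P→{R, U, W}, R→∅, T→{V}, U→{U, V}, V→{P, T, U}, W→{T}; now {P, R, T, U, V, W}.
Read '1': P→{N}, R→{P, S, U}, T→{P, V}, U→{N, S, T}, V→{S, V}, W→{S, V}; union {N, P, S, T, U, V}; ε-closure = {N, P, R, S, T, U, V}.
Read '0': N→{U}, P→{R, U, W}, R→∅, S→{R}, T→{V}, U→{U, V}, V→{P, T, U}; now {P, R, T, U, V, W}.
Read '1': P→{N}, R→{P, S, U}, T→{P, V}, U→{N, S, T}, V→{S, V}, W→{S, V}; union {N, P, S, T, U, V}; ε-closure = {N, P, R, S, T, U, V}.
Read '0': N→{U}, P→{R, U, W}, R→∅, S→{R}, T→{V}, U→{U, V}, V→{P, T, U}; now {P, R, T, U, V, W}.
Read '1': P→{N}, R→{P, S, U}, T→{P, V}, U→{N, S, T}, V→{S, V}, W→{S, V}; union {N, P, S, T, U, V}; ε-closure = {N, P, R, S, T, U, V}.
Read '0': N→{U}, P→{R, U, W}, R→∅, S→{R}, T→{V}, U→{U, V}, V→{P, T, U}; now {P, R, T, U, V, W}.
That set has 6 states.

6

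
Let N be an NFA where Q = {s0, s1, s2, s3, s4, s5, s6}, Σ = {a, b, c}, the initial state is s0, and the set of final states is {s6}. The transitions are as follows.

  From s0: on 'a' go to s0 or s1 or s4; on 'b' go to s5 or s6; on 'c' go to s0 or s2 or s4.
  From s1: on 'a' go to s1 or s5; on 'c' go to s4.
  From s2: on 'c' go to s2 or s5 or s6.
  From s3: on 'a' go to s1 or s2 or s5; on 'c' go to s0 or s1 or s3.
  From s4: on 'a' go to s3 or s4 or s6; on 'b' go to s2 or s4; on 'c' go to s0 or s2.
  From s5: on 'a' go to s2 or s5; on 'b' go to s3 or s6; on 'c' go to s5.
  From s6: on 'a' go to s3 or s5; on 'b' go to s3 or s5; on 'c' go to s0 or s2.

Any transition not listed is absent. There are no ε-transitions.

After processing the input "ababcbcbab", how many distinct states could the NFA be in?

2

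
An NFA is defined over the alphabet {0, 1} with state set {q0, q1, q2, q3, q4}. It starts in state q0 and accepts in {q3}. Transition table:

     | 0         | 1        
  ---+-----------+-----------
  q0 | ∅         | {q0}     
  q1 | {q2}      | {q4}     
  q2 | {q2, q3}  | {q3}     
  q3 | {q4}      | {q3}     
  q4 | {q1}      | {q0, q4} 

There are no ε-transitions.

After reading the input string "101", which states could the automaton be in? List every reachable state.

∅

Start in {q0}.
Read '1': q0→{q0}; now {q0}.
Read '0': q0→∅; now ∅.
The set is empty and remains empty for the remaining 1 symbol.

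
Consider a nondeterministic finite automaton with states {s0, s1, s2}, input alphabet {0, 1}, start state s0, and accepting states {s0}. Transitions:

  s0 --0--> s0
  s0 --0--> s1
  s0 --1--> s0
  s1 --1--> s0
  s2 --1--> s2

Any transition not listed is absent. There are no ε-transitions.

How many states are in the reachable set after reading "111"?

1

Start in {s0}.
Read '1': s0→{s0}; now {s0}.
Read '1': s0→{s0}; now {s0}.
Read '1': s0→{s0}; now {s0}.
That set has 1 state.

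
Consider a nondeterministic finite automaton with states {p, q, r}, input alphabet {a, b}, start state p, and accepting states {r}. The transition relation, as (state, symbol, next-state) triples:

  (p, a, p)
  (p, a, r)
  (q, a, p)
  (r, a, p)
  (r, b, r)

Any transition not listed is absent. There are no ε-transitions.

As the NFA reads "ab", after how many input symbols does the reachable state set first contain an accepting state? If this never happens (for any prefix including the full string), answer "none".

Start in {p}.
Read 'a': p→{p, r}; now {p, r}.
None of the earlier sets intersect F, but {p, r} does.

1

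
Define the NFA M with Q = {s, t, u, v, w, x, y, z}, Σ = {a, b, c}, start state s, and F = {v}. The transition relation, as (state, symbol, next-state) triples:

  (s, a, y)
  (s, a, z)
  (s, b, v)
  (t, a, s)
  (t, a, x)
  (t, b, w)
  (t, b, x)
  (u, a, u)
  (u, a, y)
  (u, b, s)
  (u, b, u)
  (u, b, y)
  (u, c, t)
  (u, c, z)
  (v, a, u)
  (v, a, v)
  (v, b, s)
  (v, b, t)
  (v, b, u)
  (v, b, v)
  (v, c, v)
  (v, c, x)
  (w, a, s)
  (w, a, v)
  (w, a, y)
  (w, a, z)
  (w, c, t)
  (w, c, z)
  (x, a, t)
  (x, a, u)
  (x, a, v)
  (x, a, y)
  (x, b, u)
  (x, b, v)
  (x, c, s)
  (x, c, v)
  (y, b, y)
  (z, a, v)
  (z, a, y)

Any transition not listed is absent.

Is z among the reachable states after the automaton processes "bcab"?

Start in {s}.
Read 'b': {s} → {v}.
Read 'c': {v} → {v, x}.
Read 'a': {v, x} → {t, u, v, y}.
Read 'b': {t, u, v, y} → {s, t, u, v, w, x, y}.
State z is not in {s, t, u, v, w, x, y}.

No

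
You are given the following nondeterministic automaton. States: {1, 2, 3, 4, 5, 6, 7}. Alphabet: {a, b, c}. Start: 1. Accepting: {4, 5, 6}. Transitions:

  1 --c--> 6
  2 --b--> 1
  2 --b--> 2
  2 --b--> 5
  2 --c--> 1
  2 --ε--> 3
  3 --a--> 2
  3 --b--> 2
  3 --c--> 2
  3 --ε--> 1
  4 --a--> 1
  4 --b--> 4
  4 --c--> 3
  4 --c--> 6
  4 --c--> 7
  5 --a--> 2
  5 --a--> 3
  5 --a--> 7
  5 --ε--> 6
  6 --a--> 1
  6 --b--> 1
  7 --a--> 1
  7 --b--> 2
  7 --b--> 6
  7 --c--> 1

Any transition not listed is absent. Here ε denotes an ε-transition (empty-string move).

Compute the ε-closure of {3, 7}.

{1, 3, 7}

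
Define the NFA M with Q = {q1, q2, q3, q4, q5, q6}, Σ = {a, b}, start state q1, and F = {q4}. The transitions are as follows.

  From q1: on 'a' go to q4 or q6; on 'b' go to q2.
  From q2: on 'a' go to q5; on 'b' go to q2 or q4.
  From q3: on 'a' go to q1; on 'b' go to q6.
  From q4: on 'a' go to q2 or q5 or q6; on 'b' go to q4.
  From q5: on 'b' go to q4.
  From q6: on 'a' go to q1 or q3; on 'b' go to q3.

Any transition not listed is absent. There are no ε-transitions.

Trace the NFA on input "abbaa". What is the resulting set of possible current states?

{q1, q3, q4, q5, q6}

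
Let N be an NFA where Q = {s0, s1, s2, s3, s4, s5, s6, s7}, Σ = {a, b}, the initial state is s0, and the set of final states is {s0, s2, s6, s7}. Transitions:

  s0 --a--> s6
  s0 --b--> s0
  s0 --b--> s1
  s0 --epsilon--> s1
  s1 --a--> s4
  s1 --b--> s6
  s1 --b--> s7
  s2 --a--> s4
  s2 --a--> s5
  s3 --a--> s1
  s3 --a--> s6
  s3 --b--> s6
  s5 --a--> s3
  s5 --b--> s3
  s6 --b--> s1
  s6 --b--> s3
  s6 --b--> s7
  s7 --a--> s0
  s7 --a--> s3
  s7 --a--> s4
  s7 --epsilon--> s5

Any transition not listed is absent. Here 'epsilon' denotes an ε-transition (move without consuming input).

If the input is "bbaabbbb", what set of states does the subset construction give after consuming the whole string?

{s1, s3, s5, s6, s7}

Start: ε-closure({s0}) = {s0, s1}.
Read 'b': {s0, s1} → {s0, s1, s5, s6, s7}.
Read 'b': {s0, s1, s5, s6, s7} → {s0, s1, s3, s5, s6, s7}.
Read 'a': {s0, s1, s3, s5, s6, s7} → {s0, s1, s3, s4, s6}.
Read 'a': {s0, s1, s3, s4, s6} → {s1, s4, s6}.
Read 'b': {s1, s4, s6} → {s1, s3, s5, s6, s7}.
Read 'b': {s1, s3, s5, s6, s7} → {s1, s3, s5, s6, s7}.
Read 'b': {s1, s3, s5, s6, s7} → {s1, s3, s5, s6, s7}.
Read 'b': {s1, s3, s5, s6, s7} → {s1, s3, s5, s6, s7}.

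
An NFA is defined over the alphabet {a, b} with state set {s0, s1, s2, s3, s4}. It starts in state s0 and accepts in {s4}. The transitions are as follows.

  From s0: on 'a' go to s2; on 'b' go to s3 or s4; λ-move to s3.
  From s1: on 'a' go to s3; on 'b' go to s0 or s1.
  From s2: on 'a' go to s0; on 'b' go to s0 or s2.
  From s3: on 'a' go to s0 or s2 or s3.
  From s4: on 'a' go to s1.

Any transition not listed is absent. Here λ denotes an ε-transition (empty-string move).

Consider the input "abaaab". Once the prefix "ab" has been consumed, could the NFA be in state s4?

Yes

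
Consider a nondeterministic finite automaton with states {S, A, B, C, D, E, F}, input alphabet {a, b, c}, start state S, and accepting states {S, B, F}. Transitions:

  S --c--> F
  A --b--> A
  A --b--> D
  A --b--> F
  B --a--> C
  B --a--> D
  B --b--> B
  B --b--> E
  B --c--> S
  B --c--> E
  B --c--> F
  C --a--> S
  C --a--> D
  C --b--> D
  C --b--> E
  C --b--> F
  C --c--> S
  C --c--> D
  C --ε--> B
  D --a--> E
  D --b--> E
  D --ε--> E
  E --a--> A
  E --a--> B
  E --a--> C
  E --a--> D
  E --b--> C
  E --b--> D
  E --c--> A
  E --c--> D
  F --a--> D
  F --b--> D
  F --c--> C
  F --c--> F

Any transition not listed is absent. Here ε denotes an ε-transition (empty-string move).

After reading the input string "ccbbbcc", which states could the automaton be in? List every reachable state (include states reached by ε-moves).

Start in {S}.
Read 'c': {S} → {F}.
Read 'c': {F} → {B, C, F}.
Read 'b': {B, C, F} → {B, D, E, F}.
Read 'b': {B, D, E, F} → {B, C, D, E}.
Read 'b': {B, C, D, E} → {B, C, D, E, F}.
Read 'c': {B, C, D, E, F} → {S, A, B, C, D, E, F}.
Read 'c': {S, A, B, C, D, E, F} → {S, A, B, C, D, E, F}.

{S, A, B, C, D, E, F}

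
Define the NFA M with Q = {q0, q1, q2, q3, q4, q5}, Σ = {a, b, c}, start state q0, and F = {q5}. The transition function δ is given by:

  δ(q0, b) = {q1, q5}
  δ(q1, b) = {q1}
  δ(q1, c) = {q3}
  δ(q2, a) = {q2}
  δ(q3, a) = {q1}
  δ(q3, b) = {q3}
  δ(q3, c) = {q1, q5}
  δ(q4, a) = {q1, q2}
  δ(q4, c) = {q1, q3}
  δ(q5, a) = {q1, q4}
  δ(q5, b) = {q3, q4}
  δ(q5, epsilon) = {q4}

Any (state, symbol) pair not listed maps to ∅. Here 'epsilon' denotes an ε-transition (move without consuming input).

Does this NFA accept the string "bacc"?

Yes

Start in {q0}.
Read 'b': {q0} → {q1, q4, q5}.
Read 'a': {q1, q4, q5} → {q1, q2, q4}.
Read 'c': {q1, q2, q4} → {q1, q3}.
Read 'c': {q1, q3} → {q1, q3, q4, q5}.
The final set {q1, q3, q4, q5} contains the accepting state q5.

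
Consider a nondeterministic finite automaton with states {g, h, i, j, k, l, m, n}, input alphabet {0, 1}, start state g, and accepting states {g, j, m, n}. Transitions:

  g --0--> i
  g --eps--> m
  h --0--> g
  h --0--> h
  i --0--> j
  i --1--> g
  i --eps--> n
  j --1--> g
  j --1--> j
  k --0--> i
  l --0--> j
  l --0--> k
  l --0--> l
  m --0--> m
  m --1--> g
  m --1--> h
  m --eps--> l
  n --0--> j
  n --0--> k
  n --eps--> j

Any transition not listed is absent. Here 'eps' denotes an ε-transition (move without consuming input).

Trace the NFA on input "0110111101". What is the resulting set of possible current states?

{g, h, j, l, m}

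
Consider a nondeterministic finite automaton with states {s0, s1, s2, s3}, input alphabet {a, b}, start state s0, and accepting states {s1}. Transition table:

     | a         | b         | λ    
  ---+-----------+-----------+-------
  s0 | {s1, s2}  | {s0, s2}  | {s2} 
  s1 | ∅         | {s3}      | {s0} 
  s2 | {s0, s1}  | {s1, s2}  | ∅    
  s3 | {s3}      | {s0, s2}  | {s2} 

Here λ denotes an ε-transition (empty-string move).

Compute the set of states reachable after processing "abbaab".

Start: ε-closure({s0}) = {s0, s2}.
Read 'a': {s0, s2} → {s0, s1, s2}.
Read 'b': {s0, s1, s2} → {s0, s1, s2, s3}.
Read 'b': {s0, s1, s2, s3} → {s0, s1, s2, s3}.
Read 'a': {s0, s1, s2, s3} → {s0, s1, s2, s3}.
Read 'a': {s0, s1, s2, s3} → {s0, s1, s2, s3}.
Read 'b': {s0, s1, s2, s3} → {s0, s1, s2, s3}.

{s0, s1, s2, s3}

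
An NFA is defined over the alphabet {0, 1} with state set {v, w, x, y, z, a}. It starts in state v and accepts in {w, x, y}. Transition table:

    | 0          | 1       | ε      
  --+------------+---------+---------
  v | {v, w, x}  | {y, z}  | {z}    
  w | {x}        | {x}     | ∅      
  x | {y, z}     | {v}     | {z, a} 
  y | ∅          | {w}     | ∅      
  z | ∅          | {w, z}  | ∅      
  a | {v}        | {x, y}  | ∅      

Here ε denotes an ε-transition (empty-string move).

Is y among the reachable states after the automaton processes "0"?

Start: ε-closure({v}) = {v, z}.
Read '0': {v, z} → {v, w, x, z, a}.
State y is not in {v, w, x, z, a}.

No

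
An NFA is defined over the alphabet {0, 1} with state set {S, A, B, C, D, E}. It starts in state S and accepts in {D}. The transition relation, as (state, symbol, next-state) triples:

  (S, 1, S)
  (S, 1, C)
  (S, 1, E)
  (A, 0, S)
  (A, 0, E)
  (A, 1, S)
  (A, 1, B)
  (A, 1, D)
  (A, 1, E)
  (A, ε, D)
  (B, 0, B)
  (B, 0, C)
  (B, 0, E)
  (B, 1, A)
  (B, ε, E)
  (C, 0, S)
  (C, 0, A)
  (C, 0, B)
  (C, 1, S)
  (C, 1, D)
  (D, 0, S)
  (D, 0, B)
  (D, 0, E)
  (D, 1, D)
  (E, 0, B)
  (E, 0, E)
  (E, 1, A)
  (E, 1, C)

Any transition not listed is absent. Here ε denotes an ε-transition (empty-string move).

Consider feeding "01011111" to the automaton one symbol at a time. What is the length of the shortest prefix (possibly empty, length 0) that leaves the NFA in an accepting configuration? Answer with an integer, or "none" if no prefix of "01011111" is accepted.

none

Start in {S}.
Read '0': S→∅; now ∅.
The set is empty and remains empty for the remaining 7 symbols.
No reachable set along the way intersects F.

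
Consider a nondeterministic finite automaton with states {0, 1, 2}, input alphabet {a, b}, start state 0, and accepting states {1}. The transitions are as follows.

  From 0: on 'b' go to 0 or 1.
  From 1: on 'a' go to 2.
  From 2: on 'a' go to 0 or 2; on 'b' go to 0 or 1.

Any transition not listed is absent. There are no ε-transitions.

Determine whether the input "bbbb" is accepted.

Yes

Start in {0}.
Read 'b': 0→{0, 1}; now {0, 1}.
Read 'b': 0→{0, 1}, 1→∅; now {0, 1}.
Read 'b': 0→{0, 1}, 1→∅; now {0, 1}.
Read 'b': 0→{0, 1}, 1→∅; now {0, 1}.
The final set {0, 1} contains the accepting state 1.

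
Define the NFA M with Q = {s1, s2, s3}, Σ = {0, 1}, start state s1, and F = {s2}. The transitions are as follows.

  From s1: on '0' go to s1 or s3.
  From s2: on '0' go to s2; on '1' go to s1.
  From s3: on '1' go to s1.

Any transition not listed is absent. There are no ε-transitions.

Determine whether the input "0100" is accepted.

No

Start in {s1}.
Read '0': s1→{s1, s3}; now {s1, s3}.
Read '1': s1→∅, s3→{s1}; now {s1}.
Read '0': s1→{s1, s3}; now {s1, s3}.
Read '0': s1→{s1, s3}, s3→∅; now {s1, s3}.
The final set {s1, s3} contains no accepting state.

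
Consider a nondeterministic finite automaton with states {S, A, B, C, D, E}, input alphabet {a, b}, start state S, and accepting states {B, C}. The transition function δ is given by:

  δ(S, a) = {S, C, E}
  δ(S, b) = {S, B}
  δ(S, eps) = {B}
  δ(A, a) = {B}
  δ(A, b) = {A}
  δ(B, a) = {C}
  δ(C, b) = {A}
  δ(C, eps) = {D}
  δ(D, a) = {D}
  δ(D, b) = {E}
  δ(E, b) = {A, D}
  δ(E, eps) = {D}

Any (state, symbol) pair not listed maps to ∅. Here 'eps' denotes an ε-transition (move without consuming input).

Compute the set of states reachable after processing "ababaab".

{S, A, B, D, E}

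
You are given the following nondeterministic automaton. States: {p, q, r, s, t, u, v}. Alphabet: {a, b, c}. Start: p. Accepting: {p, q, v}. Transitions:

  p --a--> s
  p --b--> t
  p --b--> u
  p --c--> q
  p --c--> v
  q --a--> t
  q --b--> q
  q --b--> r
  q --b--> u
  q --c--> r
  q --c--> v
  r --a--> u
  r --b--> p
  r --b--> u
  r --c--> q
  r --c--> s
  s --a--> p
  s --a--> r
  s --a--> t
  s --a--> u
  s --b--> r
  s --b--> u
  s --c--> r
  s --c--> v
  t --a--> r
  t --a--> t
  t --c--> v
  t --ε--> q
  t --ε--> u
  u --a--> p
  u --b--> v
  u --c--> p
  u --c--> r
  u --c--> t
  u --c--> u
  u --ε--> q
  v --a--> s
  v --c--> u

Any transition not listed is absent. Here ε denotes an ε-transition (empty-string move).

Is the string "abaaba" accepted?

Start in {p}.
Read 'a': p→{s}; now {s}.
Read 'b': s→{r, u}; union {r, u}; ε-closure = {q, r, u}.
Read 'a': q→{t}, r→{u}, u→{p}; union {p, t, u}; ε-closure = {p, q, t, u}.
Read 'a': p→{s}, q→{t}, t→{r, t}, u→{p}; union {p, r, s, t}; ε-closure = {p, q, r, s, t, u}.
Read 'b': p→{t, u}, q→{q, r, u}, r→{p, u}, s→{r, u}, t→∅, u→{v}; now {p, q, r, t, u, v}.
Read 'a': p→{s}, q→{t}, r→{u}, t→{r, t}, u→{p}, v→{s}; union {p, r, s, t, u}; ε-closure = {p, q, r, s, t, u}.
The final set {p, q, r, s, t, u} contains the accepting states p, q.

Yes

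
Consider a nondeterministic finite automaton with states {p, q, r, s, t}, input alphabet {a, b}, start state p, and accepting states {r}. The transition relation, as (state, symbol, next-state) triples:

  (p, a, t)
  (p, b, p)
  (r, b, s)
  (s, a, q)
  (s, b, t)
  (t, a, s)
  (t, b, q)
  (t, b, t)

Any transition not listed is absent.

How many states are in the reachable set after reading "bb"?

Start in {p}.
Read 'b': {p} → {p}.
Read 'b': {p} → {p}.
That set has 1 state.

1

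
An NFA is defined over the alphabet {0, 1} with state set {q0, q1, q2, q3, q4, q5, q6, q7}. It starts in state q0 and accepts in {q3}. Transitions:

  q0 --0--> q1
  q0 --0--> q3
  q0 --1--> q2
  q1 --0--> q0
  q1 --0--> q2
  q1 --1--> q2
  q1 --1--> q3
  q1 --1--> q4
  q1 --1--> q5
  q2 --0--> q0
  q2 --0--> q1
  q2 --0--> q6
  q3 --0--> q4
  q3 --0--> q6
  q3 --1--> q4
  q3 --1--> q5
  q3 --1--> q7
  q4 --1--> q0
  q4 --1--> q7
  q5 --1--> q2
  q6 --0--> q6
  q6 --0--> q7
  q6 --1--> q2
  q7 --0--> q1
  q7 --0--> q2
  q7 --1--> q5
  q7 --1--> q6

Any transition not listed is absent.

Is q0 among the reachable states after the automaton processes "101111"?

No

Start in {q0}.
Read '1': q0→{q2}; now {q2}.
Read '0': q2→{q0, q1, q6}; now {q0, q1, q6}.
Read '1': q0→{q2}, q1→{q2, q3, q4, q5}, q6→{q2}; now {q2, q3, q4, q5}.
Read '1': q2→∅, q3→{q4, q5, q7}, q4→{q0, q7}, q5→{q2}; now {q0, q2, q4, q5, q7}.
Read '1': q0→{q2}, q2→∅, q4→{q0, q7}, q5→{q2}, q7→{q5, q6}; now {q0, q2, q5, q6, q7}.
Read '1': q0→{q2}, q2→∅, q5→{q2}, q6→{q2}, q7→{q5, q6}; now {q2, q5, q6}.
State q0 is not in {q2, q5, q6}.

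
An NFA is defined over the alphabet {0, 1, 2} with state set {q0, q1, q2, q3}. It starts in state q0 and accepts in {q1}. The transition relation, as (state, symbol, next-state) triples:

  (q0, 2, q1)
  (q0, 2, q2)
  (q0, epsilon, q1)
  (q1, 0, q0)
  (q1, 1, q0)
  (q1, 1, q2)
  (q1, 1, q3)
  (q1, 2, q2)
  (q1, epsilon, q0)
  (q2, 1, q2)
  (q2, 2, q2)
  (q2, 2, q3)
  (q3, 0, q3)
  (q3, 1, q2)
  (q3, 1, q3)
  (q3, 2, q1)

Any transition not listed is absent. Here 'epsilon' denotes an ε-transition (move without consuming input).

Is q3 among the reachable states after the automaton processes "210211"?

Start: ε-closure({q0}) = {q0, q1}.
Read '2': {q0, q1} → {q0, q1, q2}.
Read '1': {q0, q1, q2} → {q0, q1, q2, q3}.
Read '0': {q0, q1, q2, q3} → {q0, q1, q3}.
Read '2': {q0, q1, q3} → {q0, q1, q2}.
Read '1': {q0, q1, q2} → {q0, q1, q2, q3}.
Read '1': {q0, q1, q2, q3} → {q0, q1, q2, q3}.
State q3 is in {q0, q1, q2, q3}.

Yes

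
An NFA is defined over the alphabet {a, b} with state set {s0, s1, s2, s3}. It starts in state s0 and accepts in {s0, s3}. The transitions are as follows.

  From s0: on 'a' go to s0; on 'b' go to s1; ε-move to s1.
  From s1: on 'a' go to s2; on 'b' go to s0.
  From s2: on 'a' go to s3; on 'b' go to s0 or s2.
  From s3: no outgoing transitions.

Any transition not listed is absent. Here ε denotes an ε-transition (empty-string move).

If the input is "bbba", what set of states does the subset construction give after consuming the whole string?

Start: ε-closure({s0}) = {s0, s1}.
Read 'b': s0→{s1}, s1→{s0}; now {s0, s1}.
Read 'b': s0→{s1}, s1→{s0}; now {s0, s1}.
Read 'b': s0→{s1}, s1→{s0}; now {s0, s1}.
Read 'a': s0→{s0}, s1→{s2}; union {s0, s2}; ε-closure = {s0, s1, s2}.

{s0, s1, s2}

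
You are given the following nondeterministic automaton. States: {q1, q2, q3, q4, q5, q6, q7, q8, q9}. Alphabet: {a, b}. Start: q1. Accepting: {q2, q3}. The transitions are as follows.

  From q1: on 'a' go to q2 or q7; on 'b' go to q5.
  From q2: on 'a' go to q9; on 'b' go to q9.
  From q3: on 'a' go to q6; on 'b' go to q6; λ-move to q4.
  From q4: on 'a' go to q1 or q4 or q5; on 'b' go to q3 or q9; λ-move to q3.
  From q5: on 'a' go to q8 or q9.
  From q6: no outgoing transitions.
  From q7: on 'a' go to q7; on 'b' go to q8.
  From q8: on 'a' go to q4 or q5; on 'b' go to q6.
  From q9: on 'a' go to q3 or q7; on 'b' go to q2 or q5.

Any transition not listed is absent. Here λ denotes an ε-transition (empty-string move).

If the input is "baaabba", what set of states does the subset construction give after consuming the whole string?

{q1, q3, q4, q5, q6, q7, q8, q9}

Start in {q1}.
Read 'b': q1→{q5}; now {q5}.
Read 'a': q5→{q8, q9}; now {q8, q9}.
Read 'a': q8→{q4, q5}, q9→{q3, q7}; now {q3, q4, q5, q7}.
Read 'a': q3→{q6}, q4→{q1, q4, q5}, q5→{q8, q9}, q7→{q7}; union {q1, q4, q5, q6, q7, q8, q9}; ε-closure = {q1, q3, q4, q5, q6, q7, q8, q9}.
Read 'b': q1→{q5}, q3→{q6}, q4→{q3, q9}, q5→∅, q6→∅, q7→{q8}, q8→{q6}, q9→{q2, q5}; union {q2, q3, q5, q6, q8, q9}; ε-closure = {q2, q3, q4, q5, q6, q8, q9}.
Read 'b': q2→{q9}, q3→{q6}, q4→{q3, q9}, q5→∅, q6→∅, q8→{q6}, q9→{q2, q5}; union {q2, q3, q5, q6, q9}; ε-closure = {q2, q3, q4, q5, q6, q9}.
Read 'a': q2→{q9}, q3→{q6}, q4→{q1, q4, q5}, q5→{q8, q9}, q6→∅, q9→{q3, q7}; now {q1, q3, q4, q5, q6, q7, q8, q9}.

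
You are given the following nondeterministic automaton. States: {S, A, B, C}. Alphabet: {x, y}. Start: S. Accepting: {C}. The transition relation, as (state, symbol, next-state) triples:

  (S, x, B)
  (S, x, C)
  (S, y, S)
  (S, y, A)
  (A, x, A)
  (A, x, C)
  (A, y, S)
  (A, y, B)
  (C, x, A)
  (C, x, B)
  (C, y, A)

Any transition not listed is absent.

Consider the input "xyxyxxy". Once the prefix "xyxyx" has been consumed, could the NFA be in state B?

Yes

Start in {S}.
Read 'x': S→{B, C}; now {B, C}.
Read 'y': B→∅, C→{A}; now {A}.
Read 'x': A→{A, C}; now {A, C}.
Read 'y': A→{S, B}, C→{A}; now {S, A, B}.
Read 'x': S→{B, C}, A→{A, C}, B→∅; now {A, B, C}.
State B is in {A, B, C}.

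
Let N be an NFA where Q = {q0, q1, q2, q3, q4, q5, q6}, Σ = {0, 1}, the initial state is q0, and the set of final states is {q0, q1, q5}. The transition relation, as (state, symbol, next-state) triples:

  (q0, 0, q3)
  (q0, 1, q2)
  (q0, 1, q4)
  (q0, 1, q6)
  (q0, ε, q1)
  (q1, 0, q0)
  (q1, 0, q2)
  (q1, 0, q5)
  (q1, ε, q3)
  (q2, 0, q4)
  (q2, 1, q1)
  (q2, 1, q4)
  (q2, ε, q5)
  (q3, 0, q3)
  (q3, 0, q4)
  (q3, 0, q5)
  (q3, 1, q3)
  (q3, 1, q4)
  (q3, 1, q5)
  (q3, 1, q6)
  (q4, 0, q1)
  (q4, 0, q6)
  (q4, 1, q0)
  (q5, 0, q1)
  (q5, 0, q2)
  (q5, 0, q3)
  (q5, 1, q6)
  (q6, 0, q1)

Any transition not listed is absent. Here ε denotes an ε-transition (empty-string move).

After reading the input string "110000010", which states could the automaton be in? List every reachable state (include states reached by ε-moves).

Start: ε-closure({q0}) = {q0, q1, q3}.
Read '1': {q0, q1, q3} → {q2, q3, q4, q5, q6}.
Read '1': {q2, q3, q4, q5, q6} → {q0, q1, q3, q4, q5, q6}.
Read '0': {q0, q1, q3, q4, q5, q6} → {q0, q1, q2, q3, q4, q5, q6}.
Read '0': {q0, q1, q2, q3, q4, q5, q6} → {q0, q1, q2, q3, q4, q5, q6}.
Read '0': {q0, q1, q2, q3, q4, q5, q6} → {q0, q1, q2, q3, q4, q5, q6}.
Read '0': {q0, q1, q2, q3, q4, q5, q6} → {q0, q1, q2, q3, q4, q5, q6}.
Read '0': {q0, q1, q2, q3, q4, q5, q6} → {q0, q1, q2, q3, q4, q5, q6}.
Read '1': {q0, q1, q2, q3, q4, q5, q6} → {q0, q1, q2, q3, q4, q5, q6}.
Read '0': {q0, q1, q2, q3, q4, q5, q6} → {q0, q1, q2, q3, q4, q5, q6}.

{q0, q1, q2, q3, q4, q5, q6}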